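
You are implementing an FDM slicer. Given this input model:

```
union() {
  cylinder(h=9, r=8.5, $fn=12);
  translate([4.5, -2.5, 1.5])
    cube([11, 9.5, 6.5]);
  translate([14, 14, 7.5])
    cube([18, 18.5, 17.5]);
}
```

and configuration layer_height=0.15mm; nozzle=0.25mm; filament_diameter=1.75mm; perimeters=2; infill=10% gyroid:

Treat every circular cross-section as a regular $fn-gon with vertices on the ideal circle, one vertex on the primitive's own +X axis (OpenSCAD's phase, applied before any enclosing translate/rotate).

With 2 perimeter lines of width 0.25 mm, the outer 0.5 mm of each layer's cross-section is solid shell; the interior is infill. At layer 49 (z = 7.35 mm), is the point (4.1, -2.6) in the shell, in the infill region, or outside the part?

infill

At z = 7.35 mm: the r=8.5 cylinder gives a regular 12-gon of circumradius 8.5 (constant along its height); the 11×9.5 cube at (4.5, -2.5) contributes its full rectangle; the cube at (14, 14) does not reach this height (z outside [7.5, 25]); Combining (union): the regions partially overlap (shared area 27.83 mm²), so overlapping operands fuse into one piece — 1 connected region. Overall, the cross-section is a single solid region. The nearest boundary edge runs (7.36, -4.25)→(4.25, -7.36); distance from the point to it = 3.47 mm. The point is inside the cross-section and 3.47 mm from the nearest boundary — more than the 0.5 mm shell width (2 × 0.25), so it's in the infill interior.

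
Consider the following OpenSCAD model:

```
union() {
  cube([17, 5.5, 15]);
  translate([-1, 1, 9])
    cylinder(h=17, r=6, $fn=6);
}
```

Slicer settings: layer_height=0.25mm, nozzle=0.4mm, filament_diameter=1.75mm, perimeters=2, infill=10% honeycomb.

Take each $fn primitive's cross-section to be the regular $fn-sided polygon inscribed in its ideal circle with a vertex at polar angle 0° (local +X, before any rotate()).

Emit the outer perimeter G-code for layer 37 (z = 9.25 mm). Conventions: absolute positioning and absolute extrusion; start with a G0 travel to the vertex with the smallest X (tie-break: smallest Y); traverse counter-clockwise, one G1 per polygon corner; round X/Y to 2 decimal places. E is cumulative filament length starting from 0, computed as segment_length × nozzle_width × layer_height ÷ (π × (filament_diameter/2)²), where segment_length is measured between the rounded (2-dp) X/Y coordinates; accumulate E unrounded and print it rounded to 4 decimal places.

At z = 9.25 mm: the 17×5.5 cube contributes its full rectangle; the cylinder at (-1, 1): section is a regular 6-gon, circumradius r=6; Taking the union: the regions partially overlap (shared area 21.37 mm²), so overlapping operands fuse into one piece — 1 connected region. The outline is a single polygon with 9 vertices. Extrusion per mm of travel: 0.4 × 0.25 / (π × 0.875²) = 0.041575. Accumulating E over each segment gives final E = 2.5918.

G0 X-7.00 Y1.00 Z9.25
G1 X-4.00 Y-4.20 E0.2496
G1 X2.00 Y-4.20 E0.4990
G1 X4.42 Y0.00 E0.7006
G1 X17.00 Y0.00 E1.2236
G1 X17.00 Y5.50 E1.4522
G1 X2.40 Y5.50 E2.0592
G1 X2.00 Y6.20 E2.0928
G1 X-4.00 Y6.20 E2.3422
G1 X-7.00 Y1.00 E2.5918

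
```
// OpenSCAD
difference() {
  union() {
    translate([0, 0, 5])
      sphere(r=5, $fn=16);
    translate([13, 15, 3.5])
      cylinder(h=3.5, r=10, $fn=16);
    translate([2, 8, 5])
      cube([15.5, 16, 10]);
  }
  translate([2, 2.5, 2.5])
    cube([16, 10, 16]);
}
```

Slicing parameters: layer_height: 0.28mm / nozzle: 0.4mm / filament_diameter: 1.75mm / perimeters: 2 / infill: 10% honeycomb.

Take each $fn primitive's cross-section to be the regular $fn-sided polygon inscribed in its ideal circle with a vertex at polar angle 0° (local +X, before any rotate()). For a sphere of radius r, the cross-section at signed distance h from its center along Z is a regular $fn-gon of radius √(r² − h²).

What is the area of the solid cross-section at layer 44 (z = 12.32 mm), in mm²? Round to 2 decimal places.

178.25 mm²

At z = 12.32 mm: the sphere does not reach this height (|z−center|=7.320 > r=5); the cylinder at (13, 15) is absent (z outside [3.5, 7]); the 15.5×16 cube at (2, 8) contributes its full rectangle (area 248.00 mm²); Taking the union: only the 15.5×16 cube at (2, 8) is present, so the union is just that shape — area = 248.00 mm²; the 16×10 cube at (2, 2.5) contributes its full rectangle (area 160.00 mm²); Subtracting the remaining from the first: starting from the result so far (248.00 mm²), the 16×10 cube at (2, 2.5) partially overlaps it — only the 69.75 mm² overlap (of its 160.00 mm²) is removed, clipping the outline — area = 178.25 mm². Overall, the cross-section is a single solid region. Net area = 178.25 mm².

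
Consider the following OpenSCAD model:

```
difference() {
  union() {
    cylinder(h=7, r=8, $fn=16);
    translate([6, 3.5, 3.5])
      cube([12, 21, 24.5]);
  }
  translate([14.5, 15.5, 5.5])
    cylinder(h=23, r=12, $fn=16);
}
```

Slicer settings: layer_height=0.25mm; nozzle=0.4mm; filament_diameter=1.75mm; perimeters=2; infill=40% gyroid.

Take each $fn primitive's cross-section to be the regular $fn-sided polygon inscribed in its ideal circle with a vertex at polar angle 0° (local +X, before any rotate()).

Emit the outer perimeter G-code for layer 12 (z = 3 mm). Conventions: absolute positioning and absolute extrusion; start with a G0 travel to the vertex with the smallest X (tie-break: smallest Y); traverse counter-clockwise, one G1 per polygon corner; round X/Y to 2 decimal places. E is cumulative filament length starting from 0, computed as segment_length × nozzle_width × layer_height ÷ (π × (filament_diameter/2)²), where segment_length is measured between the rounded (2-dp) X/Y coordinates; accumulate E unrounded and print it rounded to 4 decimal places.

At z = 3 mm: the cylinder: section is a regular 16-gon, circumradius r=8; the cube at (6, 3.5) is absent (z outside [3.5, 28]); Taking the union: only the r=8 cylinder is present, so the union is just that shape — 1 connected region; the cylinder at (14.5, 15.5) is absent (z outside [5.5, 28.5]); After the difference (first − rest): none of the subtracted shapes is present at this height, so that combined region is unchanged — 1 connected region. The outline is a single polygon with 16 vertices. Extrusion per mm of travel: 0.4 × 0.25 / (π × 0.875²) = 0.041575. Accumulating E over each segment gives final E = 2.0765.

G0 X-8.00 Y0.00 Z3.00
G1 X-7.39 Y-3.06 E0.1297
G1 X-5.66 Y-5.66 E0.2596
G1 X-3.06 Y-7.39 E0.3894
G1 X0.00 Y-8.00 E0.5191
G1 X3.06 Y-7.39 E0.6488
G1 X5.66 Y-5.66 E0.7787
G1 X7.39 Y-3.06 E0.9085
G1 X8.00 Y0.00 E1.0382
G1 X7.39 Y3.06 E1.1680
G1 X5.66 Y5.66 E1.2978
G1 X3.06 Y7.39 E1.4276
G1 X0.00 Y8.00 E1.5574
G1 X-3.06 Y7.39 E1.6871
G1 X-5.66 Y5.66 E1.8169
G1 X-7.39 Y3.06 E1.9468
G1 X-8.00 Y0.00 E2.0765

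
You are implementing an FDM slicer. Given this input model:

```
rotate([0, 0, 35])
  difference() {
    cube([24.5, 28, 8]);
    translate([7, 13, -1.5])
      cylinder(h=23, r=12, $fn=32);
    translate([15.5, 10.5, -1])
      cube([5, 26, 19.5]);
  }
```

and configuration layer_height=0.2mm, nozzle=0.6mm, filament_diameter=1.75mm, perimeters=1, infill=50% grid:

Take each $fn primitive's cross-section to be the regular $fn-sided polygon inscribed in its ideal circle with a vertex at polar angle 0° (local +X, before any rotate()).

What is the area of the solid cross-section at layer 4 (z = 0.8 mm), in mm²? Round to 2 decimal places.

At z = 0.8 mm: the cube (footprint 24.5×28) is included at this height (area 686.00 mm²); the r=12 cylinder at (7, 13) gives a regular 32-gon of circumradius 12 (constant along its height) (area = (32/2)·12.000²·sin(360°/32) = 449.49 mm²); the 5×26 cube at (15.5, 10.5) contributes its full rectangle (area 130.00 mm²); Subtracting the remaining from the first: starting from the 24.5×28 cube (686.00 mm²), the r=12 cylinder at (7, 13) partially overlaps it — only the 382.10 mm² overlap (of its 449.49 mm²) is removed, clipping the outline; the 5×26 cube at (15.5, 10.5) partially overlaps it — only the 59.00 mm² overlap (of its 130.00 mm²) is removed, clipping the outline — area = 244.90 mm²; (rotated 35° about Z; rotation is an isometry so areas/perimeters/island counts are preserved). Overall, the cross-section has 2 separate islands. Net area = 244.90 mm².

244.90 mm²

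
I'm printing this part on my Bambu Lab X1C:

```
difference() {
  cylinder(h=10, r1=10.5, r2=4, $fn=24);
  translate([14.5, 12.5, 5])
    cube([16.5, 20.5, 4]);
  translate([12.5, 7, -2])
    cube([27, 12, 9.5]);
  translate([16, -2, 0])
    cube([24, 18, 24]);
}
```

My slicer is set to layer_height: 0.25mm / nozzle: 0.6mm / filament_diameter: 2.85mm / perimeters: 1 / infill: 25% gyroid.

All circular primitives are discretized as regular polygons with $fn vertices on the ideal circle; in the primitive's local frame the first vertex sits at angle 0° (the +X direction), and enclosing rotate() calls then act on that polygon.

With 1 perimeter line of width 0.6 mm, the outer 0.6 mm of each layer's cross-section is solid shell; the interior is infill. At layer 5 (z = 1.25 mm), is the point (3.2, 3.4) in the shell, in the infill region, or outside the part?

At z = 1.25 mm: the cone (r1=10.5→r2=4) has section circumradius 9.688 here — a regular 24-gon; the cube at (14.5, 12.5) does not reach this height (z outside [5, 9]); the cube at (12.5, 7) is present — its section is the full 27×12 rectangle; the cube at (16, -2) is present — its section is the full 24×18 rectangle; Subtracting the remaining from the first: starting from the cone, the 27×12 cube at (12.5, 7) misses the remaining region (no effect); the 24×18 cube at (16, -2) misses the remaining region (no effect) — 1 connected region. Overall, the cross-section is a single solid region. The nearest boundary edge runs (4.84, 8.39)→(6.85, 6.85); distance from the point to it = 4.96 mm. The point is inside the cross-section and 4.96 mm from the nearest boundary — more than the 0.6 mm shell width (1 × 0.6), so it's in the infill interior.

infill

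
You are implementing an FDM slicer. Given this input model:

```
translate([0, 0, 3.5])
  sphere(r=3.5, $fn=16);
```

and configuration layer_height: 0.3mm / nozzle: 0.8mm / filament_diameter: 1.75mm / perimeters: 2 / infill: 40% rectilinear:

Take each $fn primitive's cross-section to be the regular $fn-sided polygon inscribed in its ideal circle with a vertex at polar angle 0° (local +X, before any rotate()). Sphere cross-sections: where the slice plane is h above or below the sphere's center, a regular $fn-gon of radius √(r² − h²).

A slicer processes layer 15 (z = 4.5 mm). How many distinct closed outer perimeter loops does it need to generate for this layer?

At z = 4.5 mm: the sphere: section is a regular 16-gon, circumradius = √(r²−h²) = √(3.5²−1²) = 3.354. The result has 1 disconnected region.

1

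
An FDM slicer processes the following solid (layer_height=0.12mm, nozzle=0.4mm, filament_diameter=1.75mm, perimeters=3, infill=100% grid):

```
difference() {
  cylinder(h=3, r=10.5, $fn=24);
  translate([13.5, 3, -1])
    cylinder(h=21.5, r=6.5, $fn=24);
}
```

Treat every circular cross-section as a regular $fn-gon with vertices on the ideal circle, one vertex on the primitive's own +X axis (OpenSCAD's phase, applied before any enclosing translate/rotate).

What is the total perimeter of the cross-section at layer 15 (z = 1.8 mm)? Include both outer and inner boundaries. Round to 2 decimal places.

66.53 mm

At z = 1.8 mm: the cylinder: section is a regular 24-gon, circumradius r=10.5 (perimeter = 2·24·10.500·sin(180°/24) = 65.79 mm); the r=6.5 cylinder at (13.5, 3) gives a regular 24-gon of circumradius 6.5 (constant along its height) (perimeter = 2·24·6.500·sin(180°/24) = 40.72 mm); Subtracting the remaining from the first: starting from the r=10.5 cylinder, the r=6.5 cylinder at (13.5, 3) partially overlaps it — only the 19.57 mm² overlap (of its 131.22 mm²) is removed, clipping the outline — boundary = 66.53 mm. Overall, the cross-section is a single solid region. Total boundary length (outer) = 66.53 mm.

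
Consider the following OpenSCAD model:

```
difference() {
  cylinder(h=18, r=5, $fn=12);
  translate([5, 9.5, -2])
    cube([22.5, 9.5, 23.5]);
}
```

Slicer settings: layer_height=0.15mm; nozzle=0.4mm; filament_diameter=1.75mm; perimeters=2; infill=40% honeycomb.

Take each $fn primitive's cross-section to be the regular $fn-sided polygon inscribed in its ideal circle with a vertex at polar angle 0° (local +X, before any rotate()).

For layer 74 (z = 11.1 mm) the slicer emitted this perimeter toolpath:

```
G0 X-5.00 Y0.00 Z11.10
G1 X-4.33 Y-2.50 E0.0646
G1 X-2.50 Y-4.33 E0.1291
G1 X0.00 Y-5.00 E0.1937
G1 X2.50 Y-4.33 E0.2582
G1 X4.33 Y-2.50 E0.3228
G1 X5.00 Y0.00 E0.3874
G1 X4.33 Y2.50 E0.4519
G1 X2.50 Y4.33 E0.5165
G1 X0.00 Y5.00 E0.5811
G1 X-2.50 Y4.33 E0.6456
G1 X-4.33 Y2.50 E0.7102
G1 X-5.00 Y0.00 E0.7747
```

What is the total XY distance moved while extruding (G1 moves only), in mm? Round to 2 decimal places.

31.06 mm

Sum the Euclidean lengths of each G1 segment: total = 31.06 mm.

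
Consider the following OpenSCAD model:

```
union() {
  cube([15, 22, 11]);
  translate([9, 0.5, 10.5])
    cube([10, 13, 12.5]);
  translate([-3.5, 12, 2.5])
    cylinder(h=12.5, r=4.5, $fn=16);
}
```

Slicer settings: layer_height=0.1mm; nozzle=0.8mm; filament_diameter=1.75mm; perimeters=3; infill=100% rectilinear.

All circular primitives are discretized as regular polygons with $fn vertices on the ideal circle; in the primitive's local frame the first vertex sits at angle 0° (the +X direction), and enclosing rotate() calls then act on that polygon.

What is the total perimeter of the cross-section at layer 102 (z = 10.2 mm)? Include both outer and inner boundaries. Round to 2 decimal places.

90.80 mm

At z = 10.2 mm: the 15×22 cube contributes its full rectangle (perimeter 74.00 mm); the cube at (9, 0.5) is absent (z outside [10.5, 23]); the r=4.5 cylinder at (-3.5, 12) gives a regular 16-gon of circumradius 4.5 (constant along its height) (perimeter = 2·16·4.500·sin(180°/16) = 28.09 mm); Combining (union): the regions partially overlap (shared area 3.50 mm²), so the edge portions inside another operand are dropped and the merged outline is re-measured after clipping — boundary = 90.80 mm. Overall, the cross-section is a single solid region. Total boundary length (outer) = 90.80 mm.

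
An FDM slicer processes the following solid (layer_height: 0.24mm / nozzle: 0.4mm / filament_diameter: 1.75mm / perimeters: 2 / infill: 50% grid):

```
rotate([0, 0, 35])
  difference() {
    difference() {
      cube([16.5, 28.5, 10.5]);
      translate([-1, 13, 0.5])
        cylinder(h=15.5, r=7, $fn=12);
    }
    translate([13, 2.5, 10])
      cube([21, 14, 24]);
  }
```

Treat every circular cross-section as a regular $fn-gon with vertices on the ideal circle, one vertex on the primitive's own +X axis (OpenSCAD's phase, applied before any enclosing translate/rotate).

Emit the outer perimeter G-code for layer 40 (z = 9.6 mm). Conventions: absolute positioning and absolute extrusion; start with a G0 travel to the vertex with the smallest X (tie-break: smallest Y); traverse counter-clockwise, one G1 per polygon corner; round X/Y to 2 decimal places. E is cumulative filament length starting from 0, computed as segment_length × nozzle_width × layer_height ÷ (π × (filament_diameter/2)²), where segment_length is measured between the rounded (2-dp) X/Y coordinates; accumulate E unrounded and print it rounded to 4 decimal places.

At z = 9.6 mm: the 16.5×28.5 cube contributes its full rectangle; the r=7 cylinder at (-1, 13) gives a regular 12-gon of circumradius 7 (constant along its height); Taking the first minus the rest: starting from the 16.5×28.5 cube, the r=7 cylinder at (-1, 13) partially overlaps it — only the 59.77 mm² overlap (of its 147.00 mm²) is removed, clipping the outline — 1 connected region; the cube at (13, 2.5) is absent (z outside [10, 34]); Subtracting the remaining from the first: none of the subtracted shapes is present at this height, so that combined region is unchanged — 1 connected region; (rotated 35° about Z; rotation is an isometry so areas/perimeters/island counts are preserved). The outline is a single polygon with 11 vertices. Extrusion per mm of travel: 0.4 × 0.24 / (π × 0.875²) = 0.039912. Accumulating E over each segment gives final E = 3.8408.

G0 X-16.35 Y23.35 Z9.60
G1 X-11.32 Y16.16 E0.3502
G1 X-8.89 Y17.05 E0.4535
G1 X-5.32 Y16.42 E0.5982
G1 X-2.54 Y14.09 E0.7430
G1 X-1.30 Y10.69 E0.8874
G1 X-1.93 Y7.12 E1.0321
G1 X-3.60 Y5.13 E1.1358
G1 X0.00 Y0.00 E1.3859
G1 X13.52 Y9.46 E2.0445
G1 X-2.83 Y32.81 E3.1822
G1 X-16.35 Y23.35 E3.8408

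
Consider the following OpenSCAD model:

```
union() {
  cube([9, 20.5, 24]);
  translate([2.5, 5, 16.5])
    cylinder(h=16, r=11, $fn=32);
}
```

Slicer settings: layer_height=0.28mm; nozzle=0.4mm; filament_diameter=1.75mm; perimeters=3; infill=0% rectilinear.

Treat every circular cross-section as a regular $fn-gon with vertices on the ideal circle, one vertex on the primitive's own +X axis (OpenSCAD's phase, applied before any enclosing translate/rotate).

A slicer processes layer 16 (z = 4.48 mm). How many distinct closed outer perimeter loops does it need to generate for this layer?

At z = 4.48 mm: the 9×20.5 cube contributes its full rectangle; the cylinder at (2.5, 5) does not reach this height (z outside [16.5, 32.5]); Combining (union): only the 9×20.5 cube is present, so the union is just that shape — 1 connected region. The result has 1 disconnected region.

1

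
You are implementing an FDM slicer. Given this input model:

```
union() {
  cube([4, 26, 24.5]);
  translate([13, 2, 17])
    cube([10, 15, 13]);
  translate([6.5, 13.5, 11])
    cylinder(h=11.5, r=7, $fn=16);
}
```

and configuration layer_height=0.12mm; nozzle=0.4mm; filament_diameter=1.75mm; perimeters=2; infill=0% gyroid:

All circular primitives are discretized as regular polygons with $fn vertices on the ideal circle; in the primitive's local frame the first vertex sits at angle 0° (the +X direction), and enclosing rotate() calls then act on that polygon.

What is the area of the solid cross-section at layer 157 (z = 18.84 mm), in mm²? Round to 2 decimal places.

362.76 mm²

At z = 18.84 mm: the 4×26 cube contributes its full rectangle (area 104.00 mm²); the cube at (13, 2) is present — its section is the full 10×15 rectangle (area 150.00 mm²); the r=7 cylinder at (6.5, 13.5) contributes a regular 16-gon of circumradius 7 (area = (16/2)·7.000²·sin(360°/16) = 150.01 mm²); Taking the union: the regions partially overlap — summed areas 404.01 mm² minus the doubly-counted overlap 41.25 mm² gives 362.76 mm² — area = 362.76 mm². Overall, the cross-section is a single solid region. Net area = 362.76 mm².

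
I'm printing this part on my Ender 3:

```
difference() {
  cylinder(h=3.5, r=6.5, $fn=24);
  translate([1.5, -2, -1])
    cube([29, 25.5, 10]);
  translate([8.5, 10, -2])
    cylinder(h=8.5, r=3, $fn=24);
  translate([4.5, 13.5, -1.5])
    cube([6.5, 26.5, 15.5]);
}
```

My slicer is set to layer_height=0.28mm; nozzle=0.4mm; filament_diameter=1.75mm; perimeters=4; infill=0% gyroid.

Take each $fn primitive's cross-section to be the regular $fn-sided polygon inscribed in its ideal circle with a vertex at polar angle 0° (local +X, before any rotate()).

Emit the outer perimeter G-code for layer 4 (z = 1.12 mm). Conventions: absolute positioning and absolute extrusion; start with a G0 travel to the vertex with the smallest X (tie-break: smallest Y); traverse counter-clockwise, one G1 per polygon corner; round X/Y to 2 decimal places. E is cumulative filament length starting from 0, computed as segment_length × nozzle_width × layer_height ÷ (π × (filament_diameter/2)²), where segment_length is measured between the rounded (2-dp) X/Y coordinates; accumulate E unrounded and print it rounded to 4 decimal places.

G0 X-6.50 Y0.00 Z1.12
G1 X-6.28 Y-1.68 E0.0789
G1 X-5.63 Y-3.25 E0.1580
G1 X-4.60 Y-4.60 E0.2371
G1 X-3.25 Y-5.63 E0.3162
G1 X-1.68 Y-6.28 E0.3953
G1 X0.00 Y-6.50 E0.4742
G1 X1.68 Y-6.28 E0.5531
G1 X3.25 Y-5.63 E0.6322
G1 X4.60 Y-4.60 E0.7113
G1 X5.63 Y-3.25 E0.7903
G1 X6.15 Y-2.00 E0.8534
G1 X1.50 Y-2.00 E1.0699
G1 X1.50 Y6.30 E1.4564
G1 X0.00 Y6.50 E1.5268
G1 X-1.68 Y6.28 E1.6057
G1 X-3.25 Y5.63 E1.6849
G1 X-4.60 Y4.60 E1.7639
G1 X-5.63 Y3.25 E1.8430
G1 X-6.28 Y1.68 E1.9221
G1 X-6.50 Y0.00 E2.0010

At z = 1.12 mm: the r=6.5 cylinder gives a regular 24-gon of circumradius 6.5 (constant along its height); the 29×25.5 cube at (1.5, -2) contributes its full rectangle; the cylinder at (8.5, 10): section is a regular 24-gon, circumradius r=3; the cube at (4.5, 13.5) (footprint 6.5×26.5) is included at this height; After the difference (first − rest): starting from the r=6.5 cylinder, the 29×25.5 cube at (1.5, -2) partially overlaps it — only the 32.93 mm² overlap (of its 739.50 mm²) is removed, clipping the outline; the r=3 cylinder at (8.5, 10) misses the remaining region (no effect); the 6.5×26.5 cube at (4.5, 13.5) misses the remaining region (no effect) — 1 connected region. The outline is a single polygon with 20 vertices. Extrusion per mm of travel: 0.4 × 0.28 / (π × 0.875²) = 0.046564. Accumulating E over each segment gives final E = 2.0010.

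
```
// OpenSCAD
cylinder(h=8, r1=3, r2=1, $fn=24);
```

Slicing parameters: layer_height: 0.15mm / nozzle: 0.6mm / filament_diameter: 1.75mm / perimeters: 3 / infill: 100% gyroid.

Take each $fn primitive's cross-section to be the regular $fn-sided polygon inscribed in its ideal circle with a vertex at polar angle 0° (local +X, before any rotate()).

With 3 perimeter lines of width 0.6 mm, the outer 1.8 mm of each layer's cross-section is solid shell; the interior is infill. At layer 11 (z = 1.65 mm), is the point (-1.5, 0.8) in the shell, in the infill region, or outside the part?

At z = 1.65 mm: the cone (r1=3→r2=1) has section circumradius 2.587 here — a regular 24-gon. Overall, the cross-section is a single solid region. The nearest boundary edge runs (-2.24, 1.29)→(-2.50, 0.67); distance from the point to it = 0.87 mm. The point is inside the cross-section, 0.87 mm from the nearest boundary — within the 1.8 mm shell band (3 × 0.6).

shell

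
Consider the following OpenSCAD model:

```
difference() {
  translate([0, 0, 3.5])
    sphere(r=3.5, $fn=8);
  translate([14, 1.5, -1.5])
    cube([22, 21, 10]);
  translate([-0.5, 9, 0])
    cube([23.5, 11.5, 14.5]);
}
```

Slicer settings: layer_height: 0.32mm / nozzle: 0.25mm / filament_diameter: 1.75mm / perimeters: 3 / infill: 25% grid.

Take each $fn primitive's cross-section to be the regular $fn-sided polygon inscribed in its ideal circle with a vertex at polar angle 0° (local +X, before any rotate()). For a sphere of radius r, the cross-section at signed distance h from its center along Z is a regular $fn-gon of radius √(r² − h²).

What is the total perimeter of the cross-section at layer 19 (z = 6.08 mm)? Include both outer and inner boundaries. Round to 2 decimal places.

At z = 6.08 mm: the sphere: section is a regular 8-gon, circumradius = √(r²−h²) = √(3.5²−2.58²) = 2.365 (perimeter = 2·8·2.365·sin(180°/8) = 14.48 mm); the 22×21 cube at (14, 1.5) contributes its full rectangle (perimeter 86.00 mm); the 23.5×11.5 cube at (-0.5, 9) contributes its full rectangle (perimeter 70.00 mm); Taking the first minus the rest: starting from the r=3.5 sphere, the 22×21 cube at (14, 1.5) misses the remaining region (no effect); the 23.5×11.5 cube at (-0.5, 9) misses the remaining region (no effect) — boundary = 14.48 mm. Overall, the cross-section is a single solid region. Total boundary length (outer) = 14.48 mm.

14.48 mm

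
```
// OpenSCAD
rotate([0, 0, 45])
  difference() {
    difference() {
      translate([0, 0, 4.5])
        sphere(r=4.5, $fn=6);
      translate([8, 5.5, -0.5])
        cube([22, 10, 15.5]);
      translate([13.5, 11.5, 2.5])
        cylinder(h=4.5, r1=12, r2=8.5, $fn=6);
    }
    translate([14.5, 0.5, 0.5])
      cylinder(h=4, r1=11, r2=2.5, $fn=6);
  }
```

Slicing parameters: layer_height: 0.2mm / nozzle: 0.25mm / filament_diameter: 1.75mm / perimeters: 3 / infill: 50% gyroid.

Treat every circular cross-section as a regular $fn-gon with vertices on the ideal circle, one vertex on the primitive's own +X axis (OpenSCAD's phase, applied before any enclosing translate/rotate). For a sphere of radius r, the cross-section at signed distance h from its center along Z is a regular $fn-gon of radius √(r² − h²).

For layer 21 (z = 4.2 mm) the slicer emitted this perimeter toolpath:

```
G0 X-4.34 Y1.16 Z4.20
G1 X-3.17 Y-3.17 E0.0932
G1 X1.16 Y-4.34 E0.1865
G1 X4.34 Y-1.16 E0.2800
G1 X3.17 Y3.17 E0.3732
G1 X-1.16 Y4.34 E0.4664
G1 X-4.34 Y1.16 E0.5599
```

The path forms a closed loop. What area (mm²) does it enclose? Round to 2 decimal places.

Apply the shoelace formula to the sequence of (X, Y) vertices; enclosed area = 52.36 mm².

52.36 mm²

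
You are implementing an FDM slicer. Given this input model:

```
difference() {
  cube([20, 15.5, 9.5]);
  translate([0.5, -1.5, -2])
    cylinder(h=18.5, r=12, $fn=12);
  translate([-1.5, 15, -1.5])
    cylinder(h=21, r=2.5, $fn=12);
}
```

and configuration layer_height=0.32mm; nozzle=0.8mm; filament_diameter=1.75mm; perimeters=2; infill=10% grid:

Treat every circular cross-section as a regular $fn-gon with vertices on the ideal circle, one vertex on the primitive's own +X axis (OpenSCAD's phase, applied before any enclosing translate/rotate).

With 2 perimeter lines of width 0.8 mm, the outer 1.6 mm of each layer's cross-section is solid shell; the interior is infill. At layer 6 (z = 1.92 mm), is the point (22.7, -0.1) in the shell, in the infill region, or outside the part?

At z = 1.92 mm: the cube (footprint 20×15.5) is included at this height; the r=12 cylinder at (0.5, -1.5) contributes a regular 12-gon of circumradius 12; the cylinder at (-1.5, 15): section is a regular 12-gon, circumradius r=2.5; Subtracting the remaining from the first: starting from the 20×15.5 cube, the r=12 cylinder at (0.5, -1.5) partially overlaps it — only the 95.52 mm² overlap (of its 432.00 mm²) is removed, clipping the outline; the r=2.5 cylinder at (-1.5, 15) partially overlaps it — only the 1.73 mm² overlap (of its 18.75 mm²) is removed, clipping the outline — 1 connected region. Overall, the cross-section is a single solid region. The nearest boundary edge runs (20.00, 15.50)→(20.00, 0.00); distance from the point to it = 2.70 mm. The point is not inside any of the regions above, so it lies outside the cross-section (2.70 mm from the nearest boundary).

outside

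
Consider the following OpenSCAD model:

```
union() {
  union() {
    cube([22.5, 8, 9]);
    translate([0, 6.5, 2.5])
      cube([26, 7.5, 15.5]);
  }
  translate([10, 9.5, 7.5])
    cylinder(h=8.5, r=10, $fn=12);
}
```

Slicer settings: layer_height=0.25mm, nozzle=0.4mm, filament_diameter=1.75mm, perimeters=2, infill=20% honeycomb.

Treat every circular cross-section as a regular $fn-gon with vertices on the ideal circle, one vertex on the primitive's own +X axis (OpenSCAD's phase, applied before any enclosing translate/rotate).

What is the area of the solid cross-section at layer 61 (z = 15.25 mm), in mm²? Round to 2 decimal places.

At z = 15.25 mm: the cube is not intersected at this z (z outside [0, 9]); the cube at (0, 6.5) is present — its section is the full 26×7.5 rectangle (area 195.00 mm²); Merging all regions: only the 26×7.5 cube at (0, 6.5) is present, so the union is just that shape — area = 195.00 mm²; the r=10 cylinder at (10, 9.5) contributes a regular 12-gon of circumradius 10 (area = (12/2)·10.000²·sin(360°/12) = 300.00 mm²); Combining (union): the regions partially overlap — summed areas 495.00 mm² minus the doubly-counted overlap 142.16 mm² gives 352.84 mm² — area = 352.84 mm². Overall, the cross-section is a single solid region. Net area = 352.84 mm².

352.84 mm²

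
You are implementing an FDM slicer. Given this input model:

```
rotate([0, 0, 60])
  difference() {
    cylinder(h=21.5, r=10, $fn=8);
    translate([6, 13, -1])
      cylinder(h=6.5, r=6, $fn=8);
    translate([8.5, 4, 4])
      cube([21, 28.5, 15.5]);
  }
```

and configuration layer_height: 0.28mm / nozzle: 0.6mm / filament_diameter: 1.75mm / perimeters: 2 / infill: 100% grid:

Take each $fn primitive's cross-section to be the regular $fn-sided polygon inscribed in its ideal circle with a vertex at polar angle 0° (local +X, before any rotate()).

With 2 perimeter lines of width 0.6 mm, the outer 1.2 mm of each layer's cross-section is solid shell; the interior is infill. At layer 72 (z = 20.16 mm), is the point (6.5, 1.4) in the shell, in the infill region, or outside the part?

infill

At z = 20.16 mm: the r=10 cylinder contributes a regular 8-gon of circumradius 10; the cylinder at (6, 13) does not reach this height (z outside [-1, 5.5]); the cube at (8.5, 4) is not intersected at this z (z outside [4, 19.5]); Taking the first minus the rest: none of the subtracted shapes is present at this height, so the r=10 cylinder is unchanged — 1 connected region; (whole slice rotated 60° about Z — lengths, areas and connectivity unchanged). Overall, the cross-section is a single solid region. Undo the 60° rotation: the query point maps to (4.462, -4.929) in the un-rotated model frame. The nearest boundary edge runs (-0.00, -10.00)→(7.07, -7.07); distance from the point to it = 2.98 mm. The point is inside the cross-section and 2.98 mm from the nearest boundary — more than the 1.2 mm shell width (2 × 0.6), so it's in the infill interior.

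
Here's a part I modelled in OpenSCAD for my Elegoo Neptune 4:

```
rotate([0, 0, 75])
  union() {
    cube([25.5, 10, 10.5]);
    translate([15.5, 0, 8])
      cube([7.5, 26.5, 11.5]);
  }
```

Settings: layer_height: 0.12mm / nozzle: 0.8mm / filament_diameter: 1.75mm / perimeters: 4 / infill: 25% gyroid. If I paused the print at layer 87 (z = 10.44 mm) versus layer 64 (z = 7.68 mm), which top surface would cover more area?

Layer 87 (z = 10.44): the cube is present — its section is the full 25.5×10 rectangle (area 255.00 mm²); the 7.5×26.5 cube at (15.5, 0) contributes its full rectangle (area 198.75 mm²); Taking the union: the regions partially overlap — summed areas 453.75 mm² minus the doubly-counted overlap 75.00 mm² gives 378.75 mm² — area = 378.75 mm²; (whole slice rotated 75° about Z — lengths, areas and connectivity unchanged). So its area = 378.75 mm². Layer 64 (z = 7.68): the 25.5×10 cube contributes its full rectangle (area 255.00 mm²); the cube at (15.5, 0) does not reach this height (z outside [8, 19.5]); Combining (union): only the 25.5×10 cube is present, so the union is just that shape — area = 255.00 mm²; (rotated 75° about Z; rotation is an isometry so areas/perimeters/island counts are preserved). So its area = 255.00 mm². Layer 87 is larger (378.75 vs 255.00 mm²).

layer 87 (z = 10.44 mm)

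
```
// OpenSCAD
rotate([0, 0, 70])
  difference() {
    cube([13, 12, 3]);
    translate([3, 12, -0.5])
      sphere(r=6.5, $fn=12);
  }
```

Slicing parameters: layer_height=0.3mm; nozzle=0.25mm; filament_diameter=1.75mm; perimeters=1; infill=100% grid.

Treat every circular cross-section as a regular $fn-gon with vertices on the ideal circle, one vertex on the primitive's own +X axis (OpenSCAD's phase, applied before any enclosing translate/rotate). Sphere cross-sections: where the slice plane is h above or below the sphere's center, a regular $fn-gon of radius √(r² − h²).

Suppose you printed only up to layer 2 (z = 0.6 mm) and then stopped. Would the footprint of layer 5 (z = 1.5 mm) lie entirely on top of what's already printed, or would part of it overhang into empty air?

part overhangs

Compare the two slices. At z = 0.6: the cube (footprint 13×12) is included at this height (area 156.00 mm²); the sphere at (3, 12): section is a regular 12-gon, circumradius = √(r²−h²) = √(6.5²−1.1²) = 6.406 (area = (12/2)·6.406²·sin(360°/12) = 123.12 mm²); Taking the first minus the rest: starting from the 13×12 cube (156.00 mm²), the r=6.5 sphere at (3, 12) partially overlaps it — only the 48.79 mm² overlap (of its 123.12 mm²) is removed, clipping the outline — area = 107.21 mm²; (whole slice rotated 70° about Z — lengths, areas and connectivity unchanged). At z = 1.5: the 13×12 cube contributes its full rectangle (area 156.00 mm²); the r=6.5 sphere at (3, 12) slices to a regular 12-gon of circumradius 6.185 (√(r²−h²) with h=2 from center) (area = (12/2)·6.185²·sin(360°/12) = 114.75 mm²); Taking the first minus the rest: starting from the 13×12 cube (156.00 mm²), the r=6.5 sphere at (3, 12) partially overlaps it — only the 46.04 mm² overlap (of its 114.75 mm²) is removed, clipping the outline — area = 109.96 mm²; (whole slice rotated 70° about Z — lengths, areas and connectivity unchanged). Checking containment: at z = 1.5 the cross-section extends beyond the z = 0.6 cross-section by about 2.76 mm².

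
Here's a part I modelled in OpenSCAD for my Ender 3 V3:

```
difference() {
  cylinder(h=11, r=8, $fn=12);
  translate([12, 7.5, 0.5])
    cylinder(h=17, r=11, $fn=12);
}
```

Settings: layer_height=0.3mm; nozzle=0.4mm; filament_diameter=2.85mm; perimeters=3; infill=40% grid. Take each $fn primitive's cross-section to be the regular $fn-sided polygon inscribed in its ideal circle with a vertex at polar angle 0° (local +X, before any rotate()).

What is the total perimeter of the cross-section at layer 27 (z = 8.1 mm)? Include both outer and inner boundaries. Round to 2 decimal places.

48.56 mm

At z = 8.1 mm: the r=8 cylinder contributes a regular 12-gon of circumradius 8 (perimeter = 2·12·8.000·sin(180°/12) = 49.69 mm); the cylinder at (12, 7.5): section is a regular 12-gon, circumradius r=11 (perimeter = 2·12·11.000·sin(180°/12) = 68.33 mm); After the difference (first − rest): starting from the r=8 cylinder, the r=11 cylinder at (12, 7.5) partially overlaps it — only the 35.78 mm² overlap (of its 363.00 mm²) is removed, clipping the outline — boundary = 48.56 mm. Overall, the cross-section is a single solid region. Total boundary length (outer) = 48.56 mm.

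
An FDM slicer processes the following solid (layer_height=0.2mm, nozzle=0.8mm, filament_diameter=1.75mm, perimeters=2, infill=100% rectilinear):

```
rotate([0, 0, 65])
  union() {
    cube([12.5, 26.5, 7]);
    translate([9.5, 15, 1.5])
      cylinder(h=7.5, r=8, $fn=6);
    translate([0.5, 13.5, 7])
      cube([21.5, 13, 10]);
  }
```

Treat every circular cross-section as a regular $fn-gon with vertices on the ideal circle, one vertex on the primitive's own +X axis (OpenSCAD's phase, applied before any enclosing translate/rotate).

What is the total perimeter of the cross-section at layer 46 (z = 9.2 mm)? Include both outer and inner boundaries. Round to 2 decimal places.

At z = 9.2 mm: the cube is not intersected at this z (z outside [0, 7]); the cylinder at (9.5, 15) does not reach this height (z outside [1.5, 9]); the 21.5×13 cube at (0.5, 13.5) contributes its full rectangle (perimeter 69.00 mm); Taking the union: only the 21.5×13 cube at (0.5, 13.5) is present, so the union is just that shape — boundary = 69.00 mm; (rotated 65° about Z; rotation is an isometry so areas/perimeters/island counts are preserved). Overall, the cross-section is a single solid region. Total boundary length (outer) = 69.00 mm.

69.00 mm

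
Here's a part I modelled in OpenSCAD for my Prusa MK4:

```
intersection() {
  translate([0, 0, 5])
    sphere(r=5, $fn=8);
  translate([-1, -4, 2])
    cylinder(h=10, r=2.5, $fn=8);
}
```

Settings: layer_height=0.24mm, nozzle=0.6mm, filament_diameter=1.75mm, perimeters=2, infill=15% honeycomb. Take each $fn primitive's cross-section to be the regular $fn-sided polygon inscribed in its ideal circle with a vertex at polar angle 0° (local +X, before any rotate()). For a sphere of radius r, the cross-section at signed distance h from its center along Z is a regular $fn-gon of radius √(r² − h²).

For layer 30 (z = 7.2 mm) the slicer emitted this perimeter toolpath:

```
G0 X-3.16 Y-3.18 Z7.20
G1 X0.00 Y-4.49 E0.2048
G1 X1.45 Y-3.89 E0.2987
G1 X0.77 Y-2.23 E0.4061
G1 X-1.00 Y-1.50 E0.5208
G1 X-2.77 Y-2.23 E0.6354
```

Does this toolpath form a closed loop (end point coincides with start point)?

no

Start point (G0): (-3.16, -3.18). End point (last G1): the path does not return to the start — open.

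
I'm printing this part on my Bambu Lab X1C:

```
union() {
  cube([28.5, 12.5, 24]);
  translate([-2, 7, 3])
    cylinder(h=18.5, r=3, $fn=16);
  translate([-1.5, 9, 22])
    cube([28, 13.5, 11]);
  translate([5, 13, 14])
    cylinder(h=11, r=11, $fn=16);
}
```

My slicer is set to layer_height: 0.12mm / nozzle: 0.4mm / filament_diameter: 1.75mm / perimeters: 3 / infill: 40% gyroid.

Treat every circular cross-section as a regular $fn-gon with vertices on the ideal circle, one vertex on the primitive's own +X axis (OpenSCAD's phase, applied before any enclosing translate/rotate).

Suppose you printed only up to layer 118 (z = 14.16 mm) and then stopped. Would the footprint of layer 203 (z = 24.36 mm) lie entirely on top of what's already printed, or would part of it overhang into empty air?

Compare the two slices. At z = 14.16: the cube is present — its section is the full 28.5×12.5 rectangle (area 356.25 mm²); the r=3 cylinder at (-2, 7) contributes a regular 16-gon of circumradius 3 (area = (16/2)·3.000²·sin(360°/16) = 27.55 mm²); the cube at (-1.5, 9) is absent (z outside [22, 33]); the r=11 cylinder at (5, 13) contributes a regular 16-gon of circumradius 11 (area = (16/2)·11.000²·sin(360°/16) = 370.44 mm²); Combining (union): the regions partially overlap — summed areas 754.24 mm² minus the doubly-counted overlap 159.41 mm² gives 594.83 mm² — area = 594.83 mm². At z = 24.36: the cube does not reach this height (z outside [0, 24]); the cylinder at (-2, 7) does not reach this height (z outside [3, 21.5]); the 28×13.5 cube at (-1.5, 9) contributes its full rectangle (area 378.00 mm²); the r=11 cylinder at (5, 13) gives a regular 16-gon of circumradius 11 (constant along its height) (area = (16/2)·11.000²·sin(360°/16) = 370.44 mm²); Taking the union: the regions partially overlap — summed areas 748.44 mm² minus the doubly-counted overlap 217.32 mm² gives 531.11 mm² — area = 531.11 mm². Checking containment: at z = 24.36 the cross-section extends beyond the z = 14.16 cross-section by about 122.36 mm².

part overhangs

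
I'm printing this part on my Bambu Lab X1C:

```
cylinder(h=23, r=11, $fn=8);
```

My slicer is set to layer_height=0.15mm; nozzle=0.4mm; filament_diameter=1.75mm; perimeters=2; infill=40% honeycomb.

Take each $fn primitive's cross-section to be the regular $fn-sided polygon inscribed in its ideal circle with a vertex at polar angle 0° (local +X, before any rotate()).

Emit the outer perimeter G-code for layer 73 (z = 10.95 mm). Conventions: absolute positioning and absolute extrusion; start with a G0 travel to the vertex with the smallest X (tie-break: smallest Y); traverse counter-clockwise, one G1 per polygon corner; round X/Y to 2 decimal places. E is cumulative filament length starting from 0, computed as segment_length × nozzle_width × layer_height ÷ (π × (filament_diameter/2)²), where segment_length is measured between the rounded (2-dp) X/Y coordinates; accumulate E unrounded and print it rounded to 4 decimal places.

G0 X-11.00 Y0.00 Z10.95
G1 X-7.78 Y-7.78 E0.2100
G1 X0.00 Y-11.00 E0.4201
G1 X7.78 Y-7.78 E0.6301
G1 X11.00 Y0.00 E0.8402
G1 X7.78 Y7.78 E1.0502
G1 X0.00 Y11.00 E1.2602
G1 X-7.78 Y7.78 E1.4703
G1 X-11.00 Y0.00 E1.6803

At z = 10.95 mm: the r=11 cylinder contributes a regular 8-gon of circumradius 11. The outline is a single polygon with 8 vertices. Extrusion per mm of travel: 0.4 × 0.15 / (π × 0.875²) = 0.024945. Accumulating E over each segment gives final E = 1.6803.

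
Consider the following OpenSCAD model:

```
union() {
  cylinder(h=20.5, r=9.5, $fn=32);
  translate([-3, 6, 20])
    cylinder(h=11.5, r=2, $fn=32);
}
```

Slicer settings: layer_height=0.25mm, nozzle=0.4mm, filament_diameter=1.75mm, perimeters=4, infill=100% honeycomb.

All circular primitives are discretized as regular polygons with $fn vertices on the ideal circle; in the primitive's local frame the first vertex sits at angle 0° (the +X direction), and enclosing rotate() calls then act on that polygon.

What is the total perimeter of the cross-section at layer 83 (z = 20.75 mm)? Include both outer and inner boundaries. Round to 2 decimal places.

At z = 20.75 mm: the cylinder is absent (z outside [0, 20.5]); the cylinder at (-3, 6): section is a regular 32-gon, circumradius r=2 (perimeter = 2·32·2.000·sin(180°/32) = 12.55 mm); Combining (union): only the r=2 cylinder at (-3, 6) is present, so the union is just that shape — boundary = 12.55 mm. Overall, the cross-section is a single solid region. Total boundary length (outer) = 12.55 mm.

12.55 mm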